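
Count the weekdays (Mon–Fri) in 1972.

260 weekdays

Jan 1, 1972 is a Saturday.
From Jan 1, 1972 to Dec 31, 1972 is 366 days inclusive.
366 = 7 × 52 + 2, so there are 52 full weeks plus 2 extra days.
Each full week contributes 5 weekdays (Mon–Fri): 52 × 5 = 260.
The 2 extra days are Saturday, Sunday — none qualify.
Total: 260 + 0 = 260.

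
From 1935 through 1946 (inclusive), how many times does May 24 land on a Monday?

2

Day of week of May 24 in each year:
1935: Fri, 1936: Sun, 1937: Mon ✓, 1938: Tue, 1939: Wed, 1940: Fri, 1941: Sat, 1942: Sun, 1943: Mon ✓, 1944: Wed, 1945: Thu, 1946: Fri
Mondays: 1937, 1943.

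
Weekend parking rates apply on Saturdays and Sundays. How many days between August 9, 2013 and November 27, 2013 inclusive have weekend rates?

32

August 9, 2013 is a Friday.
From August 9, 2013 to November 27, 2013 is 111 days inclusive.
111 = 7 × 15 + 6, so there are 15 full weeks plus 6 extra days.
Each full week contributes 2 weekend days (Sat, Sun): 15 × 2 = 30.
The 6 extra days are Fri, Sat, Sun, Mon, Tue, Wed — 2 of them qualify.
Total: 30 + 2 = 32.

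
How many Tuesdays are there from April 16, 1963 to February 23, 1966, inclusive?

April 16, 1963 is a Tuesday.
From April 16, 1963 to February 23, 1966 is 1045 days inclusive.
1045 = 7 × 149 + 2, so there are 149 full weeks plus 2 extra days.
Each full week contributes one Tuesday: 149 so far.
The 2 extra days are Tuesday, Wednesday — 1 of them qualifies.
Total: 149 + 1 = 150.

150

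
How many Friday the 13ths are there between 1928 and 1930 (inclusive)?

6

Friday-the-13ths by year:
1928: Jan, Apr, Jul
1929: Sep, Dec
1930: Jun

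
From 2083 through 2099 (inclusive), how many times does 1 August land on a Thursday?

2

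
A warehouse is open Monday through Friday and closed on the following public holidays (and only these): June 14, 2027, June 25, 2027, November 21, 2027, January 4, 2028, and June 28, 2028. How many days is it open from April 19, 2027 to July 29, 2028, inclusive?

331

April 19, 2027 is a Monday.
From April 19, 2027 to July 29, 2028 is 468 days inclusive.
468 = 7 × 66 + 6, so there are 66 full weeks plus 6 extra days.
Each full week contributes 5 weekdays (Mon–Fri): 66 × 5 = 330.
The 6 extra days are Monday, Tuesday, Wednesday, Thursday, Friday, Saturday — 5 of them qualify.
Total: 330 + 5 = 335.
Holidays: June 14, 2027 (Mon); June 25, 2027 (Fri); November 21, 2027 (Sun); January 4, 2028 (Tue); June 28, 2028 (Wed).
4 of the 5 holidays fall on weekdays; the rest are weekends and were already excluded.
Business days: 335 − 4 = 331.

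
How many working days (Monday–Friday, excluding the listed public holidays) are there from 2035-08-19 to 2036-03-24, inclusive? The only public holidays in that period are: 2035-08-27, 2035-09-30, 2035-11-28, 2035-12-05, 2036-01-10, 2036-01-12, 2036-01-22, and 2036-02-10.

151

2035-08-19 is a Sunday.
That's 219 days from start to end, counting both.
219 = 7 × 31 + 2, so there are 31 full weeks plus 2 extra days.
Each full week contributes 5 weekdays (Mon–Fri): 31 × 5 = 155.
The 2 extra days are Sunday, Monday — 1 of them qualifies.
Total: 155 + 1 = 156.
Holidays: 2035-08-27 (Mon); 2035-09-30 (Sun); 2035-11-28 (Wed); 2035-12-05 (Wed); 2036-01-10 (Thu); 2036-01-12 (Sat); 2036-01-22 (Tue); 2036-02-10 (Sun).
5 of the 8 holidays fall on weekdays; the rest are weekends and were already excluded.
Business days: 156 − 5 = 151.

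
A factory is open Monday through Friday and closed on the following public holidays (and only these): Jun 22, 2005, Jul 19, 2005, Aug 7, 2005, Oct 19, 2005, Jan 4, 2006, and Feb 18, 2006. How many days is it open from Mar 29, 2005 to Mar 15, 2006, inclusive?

Mar 29, 2005 is a Tuesday.
That's 352 days from start to end, counting both.
352 = 7 × 50 + 2, so there are 50 full weeks plus 2 extra days.
Each full week contributes 5 weekdays (Mon–Fri): 50 × 5 = 250.
The 2 extra days are Tuesday, Wednesday — 2 of them qualify.
Total: 250 + 2 = 252.
Holidays: Jun 22, 2005 (Wed); Jul 19, 2005 (Tue); Aug 7, 2005 (Sun); Oct 19, 2005 (Wed); Jan 4, 2006 (Wed); Feb 18, 2006 (Sat).
4 of the 6 holidays fall on weekdays; the rest are weekends and were already excluded.
Business days: 252 − 4 = 248.

248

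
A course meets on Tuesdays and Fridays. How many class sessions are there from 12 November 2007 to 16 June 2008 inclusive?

62

12 November 2007 is a Monday.
The range spans 218 days (inclusive of both endpoints).
218 = 7 × 31 + 1, so there are 31 full weeks plus 1 extra day.
Each full week contributes 2 days from the set (Tue, Fri): 31 × 2 = 62.
The 1 extra day is Monday — none qualify.
Total: 62 + 0 = 62.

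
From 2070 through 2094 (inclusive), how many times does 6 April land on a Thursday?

4

Day of week of April 6 in each year:
2070: Sun, 2071: Mon, 2072: Wed, 2073: Thu ✓, 2074: Fri, 2075: Sat, 2076: Mon, 2077: Tue, 2078: Wed, 2079: Thu ✓, 2080: Sat, 2081: Sun, 2082: Mon, 2083: Tue, 2084: Thu ✓, 2085: Fri, 2086: Sat, 2087: Sun, 2088: Tue, 2089: Wed, 2090: Thu ✓, 2091: Fri, 2092: Sun, 2093: Mon, 2094: Tue
Thursdays: 2073, 2079, 2084, 2090.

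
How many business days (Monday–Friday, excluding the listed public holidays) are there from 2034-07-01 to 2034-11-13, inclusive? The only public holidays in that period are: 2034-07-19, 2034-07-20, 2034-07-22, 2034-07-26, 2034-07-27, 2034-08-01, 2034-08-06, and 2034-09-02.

91 business days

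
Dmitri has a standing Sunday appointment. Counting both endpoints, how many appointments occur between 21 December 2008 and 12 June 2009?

25

21 December 2008 is a Sunday.
The range spans 174 days (inclusive of both endpoints).
174 = 7 × 24 + 6, so there are 24 full weeks plus 6 extra days.
Each full week contributes one Sunday: 24 so far.
The 6 extra days are Sunday, Monday, Tuesday, Wednesday, Thursday, Friday — 1 of them qualifies.
Total: 24 + 1 = 25.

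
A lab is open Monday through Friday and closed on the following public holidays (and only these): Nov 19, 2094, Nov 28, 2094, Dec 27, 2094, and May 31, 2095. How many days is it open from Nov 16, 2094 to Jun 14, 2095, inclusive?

Nov 16, 2094 is a Tuesday.
The range spans 211 days (inclusive of both endpoints).
211 = 7 × 30 + 1, so there are 30 full weeks plus 1 extra day.
Each full week contributes 5 weekdays (Mon–Fri): 30 × 5 = 150.
The 1 extra day is Tue — 1 of them qualifies.
Total: 150 + 1 = 151.
Holidays: Nov 19, 2094 (Fri); Nov 28, 2094 (Sun); Dec 27, 2094 (Mon); May 31, 2095 (Tue).
3 of the 4 holidays fall on weekdays; the rest are weekends and were already excluded.
Business days: 151 − 3 = 148.

148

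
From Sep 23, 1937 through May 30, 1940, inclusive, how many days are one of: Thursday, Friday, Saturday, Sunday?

561

Sep 23, 1937 is a Thursday.
The range spans 981 days (inclusive of both endpoints).
981 = 7 × 140 + 1, so there are 140 full weeks plus 1 extra day.
Each full week contributes 4 days from the set (Thu, Fri, Sat, Sun): 140 × 4 = 560.
The 1 extra day is Thursday — 1 of them qualifies.
Total: 560 + 1 = 561.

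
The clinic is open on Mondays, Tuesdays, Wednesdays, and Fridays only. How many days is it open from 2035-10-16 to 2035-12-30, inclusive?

43

2035-10-16 is a Tuesday.
From 2035-10-16 to 2035-12-30 is 76 days inclusive.
76 = 7 × 10 + 6, so there are 10 full weeks plus 6 extra days.
Each full week contributes 4 days from the set (Mon, Tue, Wed, Fri): 10 × 4 = 40.
The 6 extra days are Tue, Wed, Thu, Fri, Sat, Sun — 3 of them qualify.
Total: 40 + 3 = 43.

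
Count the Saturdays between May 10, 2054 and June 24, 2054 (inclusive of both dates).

May 10, 2054 is a Sunday.
The range spans 46 days (inclusive of both endpoints).
46 = 7 × 6 + 4, so there are 6 full weeks plus 4 extra days.
Each full week contributes one Saturday: 6 so far.
The 4 extra days are Sunday, Monday, Tuesday, Wednesday — none qualify.
Total: 6 + 0 = 6.

6 Saturdays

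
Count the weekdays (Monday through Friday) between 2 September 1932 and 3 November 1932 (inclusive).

45 weekdays

2 September 1932 is a Friday.
That's 63 days from start to end, counting both.
63 = 7 × 9, so the span is exactly 9 full weeks.
Each full week contributes 5 weekdays (Mon–Fri): 9 × 5 = 45.
Total: 45.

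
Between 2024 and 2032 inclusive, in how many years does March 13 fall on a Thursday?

2

Day of week of March 13 in each year:
2024: Wed, 2025: Thu ✓, 2026: Fri, 2027: Sat, 2028: Mon, 2029: Tue, 2030: Wed, 2031: Thu ✓, 2032: Sat
Thursdays: 2025, 2031.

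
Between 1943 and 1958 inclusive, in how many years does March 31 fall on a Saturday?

3

Day of week of March 31 in each year:
1943: Wed, 1944: Fri, 1945: Sat ✓, 1946: Sun, 1947: Mon, 1948: Wed, 1949: Thu, 1950: Fri, 1951: Sat ✓, 1952: Mon, 1953: Tue, 1954: Wed, 1955: Thu, 1956: Sat ✓, 1957: Sun, 1958: Mon
Saturdays: 1945, 1951, 1956.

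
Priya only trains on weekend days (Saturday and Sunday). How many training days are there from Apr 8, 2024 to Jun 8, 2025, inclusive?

122

Apr 8, 2024 is a Monday.
The range spans 427 days (inclusive of both endpoints).
427 = 7 × 61, so the span is exactly 61 full weeks.
Each full week contributes 2 weekend days (Sat, Sun): 61 × 2 = 122.
Total: 122.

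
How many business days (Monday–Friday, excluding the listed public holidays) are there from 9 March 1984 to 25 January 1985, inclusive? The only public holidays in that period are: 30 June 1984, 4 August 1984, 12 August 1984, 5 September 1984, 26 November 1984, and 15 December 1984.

229 business days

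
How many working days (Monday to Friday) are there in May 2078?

22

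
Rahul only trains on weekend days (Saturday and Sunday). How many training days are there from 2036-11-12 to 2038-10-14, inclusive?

200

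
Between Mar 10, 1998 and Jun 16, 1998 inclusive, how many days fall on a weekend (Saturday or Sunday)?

28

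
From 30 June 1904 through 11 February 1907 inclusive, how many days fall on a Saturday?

30 June 1904 is a Thursday.
That's 957 days from start to end, counting both.
957 = 7 × 136 + 5, so there are 136 full weeks plus 5 extra days.
Each full week contributes one Saturday: 136 so far.
The 5 extra days are Thursday, Friday, Saturday, Sunday, Monday — 1 of them qualifies.
Total: 136 + 1 = 137.

137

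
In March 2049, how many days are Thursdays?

2049-03-01 is a Monday.
From 2049-03-01 to 2049-03-31 is 31 days inclusive.
31 = 7 × 4 + 3, so there are 4 full weeks plus 3 extra days.
Each full week contributes one Thursday: 4 so far.
The 3 extra days are Mon, Tue, Wed — none qualify.
Total: 4 + 0 = 4.

4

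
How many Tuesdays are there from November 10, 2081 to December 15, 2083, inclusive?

November 10, 2081 is a Monday.
The range spans 766 days (inclusive of both endpoints).
766 = 7 × 109 + 3, so there are 109 full weeks plus 3 extra days.
Each full week contributes one Tuesday: 109 so far.
The 3 extra days are Mon, Tue, Wed — 1 of them qualifies.
Total: 109 + 1 = 110.

110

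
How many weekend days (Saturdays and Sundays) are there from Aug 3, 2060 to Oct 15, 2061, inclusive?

125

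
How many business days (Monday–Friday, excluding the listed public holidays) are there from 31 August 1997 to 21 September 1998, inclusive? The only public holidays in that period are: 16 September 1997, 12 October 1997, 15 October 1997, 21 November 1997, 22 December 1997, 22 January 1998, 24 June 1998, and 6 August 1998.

31 August 1997 is a Sunday.
The range spans 387 days (inclusive of both endpoints).
387 = 7 × 55 + 2, so there are 55 full weeks plus 2 extra days.
Each full week contributes 5 weekdays (Mon–Fri): 55 × 5 = 275.
The 2 extra days are Sunday, Monday — 1 of them qualifies.
Total: 275 + 1 = 276.
Holidays: 16 September 1997 (Tue); 12 October 1997 (Sun); 15 October 1997 (Wed); 21 November 1997 (Fri); 22 December 1997 (Mon); 22 January 1998 (Thu); 24 June 1998 (Wed); 6 August 1998 (Thu).
7 of the 8 holidays fall on weekdays; the rest are weekends and were already excluded.
Business days: 276 − 7 = 269.

269 business days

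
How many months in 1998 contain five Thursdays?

5

A month has five Thursdays exactly when Thursday falls within its first (length − 28) days.
Jan: 31 days, starts Thu → 5 of Thu, Fri, Sat ✓
Feb: 28 days, starts Sun → 5 of (none)
Mar: 31 days, starts Sun → 5 of Sun, Mon, Tue
Apr: 30 days, starts Wed → 5 of Wed, Thu ✓
May: 31 days, starts Fri → 5 of Fri, Sat, Sun
Jun: 30 days, starts Mon → 5 of Mon, Tue
Jul: 31 days, starts Wed → 5 of Wed, Thu, Fri ✓
Aug: 31 days, starts Sat → 5 of Sat, Sun, Mon
Sep: 30 days, starts Tue → 5 of Tue, Wed
Oct: 31 days, starts Thu → 5 of Thu, Fri, Sat ✓
Nov: 30 days, starts Sun → 5 of Sun, Mon
Dec: 31 days, starts Tue → 5 of Tue, Wed, Thu ✓
Months with five Thursdays: Jan, Apr, Jul, Oct, Dec.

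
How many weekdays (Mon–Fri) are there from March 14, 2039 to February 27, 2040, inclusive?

March 14, 2039 is a Monday.
From March 14, 2039 to February 27, 2040 is 351 days inclusive.
351 = 7 × 50 + 1, so there are 50 full weeks plus 1 extra day.
Each full week contributes 5 weekdays (Mon–Fri): 50 × 5 = 250.
The 1 extra day is Mon — 1 of them qualifies.
Total: 250 + 1 = 251.

251 weekdays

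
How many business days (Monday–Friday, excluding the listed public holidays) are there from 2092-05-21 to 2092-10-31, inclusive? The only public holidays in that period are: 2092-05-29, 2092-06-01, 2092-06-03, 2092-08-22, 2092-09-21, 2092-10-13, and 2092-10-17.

2092-05-21 is a Wednesday.
The range spans 164 days (inclusive of both endpoints).
164 = 7 × 23 + 3, so there are 23 full weeks plus 3 extra days.
Each full week contributes 5 weekdays (Mon–Fri): 23 × 5 = 115.
The 3 extra days are Wednesday, Thursday, Friday — 3 of them qualify.
Total: 115 + 3 = 118.
Holidays: 2092-05-29 (Thu); 2092-06-01 (Sun); 2092-06-03 (Tue); 2092-08-22 (Fri); 2092-09-21 (Sun); 2092-10-13 (Mon); 2092-10-17 (Fri).
5 of the 7 holidays fall on weekdays; the rest are weekends and were already excluded.
Business days: 118 − 5 = 113.

113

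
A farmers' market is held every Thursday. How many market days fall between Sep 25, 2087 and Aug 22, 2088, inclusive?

48

Sep 25, 2087 is a Thursday.
The range spans 333 days (inclusive of both endpoints).
333 = 7 × 47 + 4, so there are 47 full weeks plus 4 extra days.
Each full week contributes one Thursday: 47 so far.
The 4 extra days are Thu, Fri, Sat, Sun — 1 of them qualifies.
Total: 47 + 1 = 48.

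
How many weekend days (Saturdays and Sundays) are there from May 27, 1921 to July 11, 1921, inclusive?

14

May 27, 1921 is a Friday.
The range spans 46 days (inclusive of both endpoints).
46 = 7 × 6 + 4, so there are 6 full weeks plus 4 extra days.
Each full week contributes 2 weekend days (Sat, Sun): 6 × 2 = 12.
The 4 extra days are Fri, Sat, Sun, Mon — 2 of them qualify.
Total: 12 + 2 = 14.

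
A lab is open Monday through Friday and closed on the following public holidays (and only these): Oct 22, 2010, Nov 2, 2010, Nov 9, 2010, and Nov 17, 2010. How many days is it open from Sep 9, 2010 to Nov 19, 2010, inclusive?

48

Sep 9, 2010 is a Thursday.
The range spans 72 days (inclusive of both endpoints).
72 = 7 × 10 + 2, so there are 10 full weeks plus 2 extra days.
Each full week contributes 5 weekdays (Mon–Fri): 10 × 5 = 50.
The 2 extra days are Thursday, Friday — 2 of them qualify.
Total: 50 + 2 = 52.
Holidays: Oct 22, 2010 (Fri); Nov 2, 2010 (Tue); Nov 9, 2010 (Tue); Nov 17, 2010 (Wed).
All 4 holidays fall on weekdays, so subtract 4.
Business days: 52 − 4 = 48.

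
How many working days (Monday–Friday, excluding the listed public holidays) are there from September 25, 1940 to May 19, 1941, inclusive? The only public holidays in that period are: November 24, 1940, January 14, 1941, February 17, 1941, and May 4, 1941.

September 25, 1940 is a Wednesday.
From September 25, 1940 to May 19, 1941 is 237 days inclusive.
237 = 7 × 33 + 6, so there are 33 full weeks plus 6 extra days.
Each full week contributes 5 weekdays (Mon–Fri): 33 × 5 = 165.
The 6 extra days are Wednesday, Thursday, Friday, Saturday, Sunday, Monday — 4 of them qualify.
Total: 165 + 4 = 169.
Holidays: November 24, 1940 (Sun); January 14, 1941 (Tue); February 17, 1941 (Mon); May 4, 1941 (Sun).
2 of the 4 holidays fall on weekdays; the rest are weekends and were already excluded.
Business days: 169 − 2 = 167.

167 working days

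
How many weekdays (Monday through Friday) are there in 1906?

261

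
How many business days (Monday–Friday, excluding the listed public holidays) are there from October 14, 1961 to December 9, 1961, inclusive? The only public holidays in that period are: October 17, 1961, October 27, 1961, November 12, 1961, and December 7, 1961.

October 14, 1961 is a Saturday.
The range spans 57 days (inclusive of both endpoints).
57 = 7 × 8 + 1, so there are 8 full weeks plus 1 extra day.
Each full week contributes 5 weekdays (Mon–Fri): 8 × 5 = 40.
The 1 extra day is Saturday — none qualify.
Total: 40 + 0 = 40.
Holidays: October 17, 1961 (Tue); October 27, 1961 (Fri); November 12, 1961 (Sun); December 7, 1961 (Thu).
3 of the 4 holidays fall on weekdays; the rest are weekends and were already excluded.
Business days: 40 − 3 = 37.

37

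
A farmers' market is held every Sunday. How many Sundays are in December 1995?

5

Dec 1, 1995 is a Friday.
From Dec 1, 1995 to Dec 31, 1995 is 31 days inclusive.
31 = 7 × 4 + 3, so there are 4 full weeks plus 3 extra days.
Each full week contributes one Sunday: 4 so far.
The 3 extra days are Friday, Saturday, Sunday — 1 of them qualifies.
Total: 4 + 1 = 5.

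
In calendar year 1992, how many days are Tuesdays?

52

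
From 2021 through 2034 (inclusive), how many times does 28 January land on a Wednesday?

Day of week of January 28 in each year:
2021: Thu, 2022: Fri, 2023: Sat, 2024: Sun, 2025: Tue, 2026: Wed ✓, 2027: Thu, 2028: Fri, 2029: Sun, 2030: Mon, 2031: Tue, 2032: Wed ✓, 2033: Fri, 2034: Sat
Wednesdays: 2026, 2032.

2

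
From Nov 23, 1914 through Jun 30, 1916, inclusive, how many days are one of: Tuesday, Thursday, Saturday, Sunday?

Nov 23, 1914 is a Monday.
That's 586 days from start to end, counting both.
586 = 7 × 83 + 5, so there are 83 full weeks plus 5 extra days.
Each full week contributes 4 days from the set (Tue, Thu, Sat, Sun): 83 × 4 = 332.
The 5 extra days are Mon, Tue, Wed, Thu, Fri — 2 of them qualify.
Total: 332 + 2 = 334.

334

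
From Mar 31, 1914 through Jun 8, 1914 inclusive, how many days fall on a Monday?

10 Mondays

Mar 31, 1914 is a Tuesday.
From Mar 31, 1914 to Jun 8, 1914 is 70 days inclusive.
70 = 7 × 10, so the span is exactly 10 full weeks.
Each full week contributes one Monday: 10 so far.
Total: 10.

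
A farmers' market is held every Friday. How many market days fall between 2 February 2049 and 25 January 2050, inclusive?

51

2 February 2049 is a Tuesday.
The range spans 358 days (inclusive of both endpoints).
358 = 7 × 51 + 1, so there are 51 full weeks plus 1 extra day.
Each full week contributes one Friday: 51 so far.
The 1 extra day is Tuesday — none qualify.
Total: 51 + 0 = 51.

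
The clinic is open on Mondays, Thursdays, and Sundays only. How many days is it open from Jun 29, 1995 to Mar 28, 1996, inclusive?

Jun 29, 1995 is a Thursday.
The range spans 274 days (inclusive of both endpoints).
274 = 7 × 39 + 1, so there are 39 full weeks plus 1 extra day.
Each full week contributes 3 days from the set (Mon, Thu, Sun): 39 × 3 = 117.
The 1 extra day is Thu — 1 of them qualifies.
Total: 117 + 1 = 118.

118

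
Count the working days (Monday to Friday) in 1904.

261

1904-01-01 is a Friday.
The range spans 366 days (inclusive of both endpoints).
366 = 7 × 52 + 2, so there are 52 full weeks plus 2 extra days.
Each full week contributes 5 weekdays (Mon–Fri): 52 × 5 = 260.
The 2 extra days are Fri, Sat — 1 of them qualifies.
Total: 260 + 1 = 261.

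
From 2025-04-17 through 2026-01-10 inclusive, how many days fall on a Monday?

2025-04-17 is a Thursday.
The range spans 269 days (inclusive of both endpoints).
269 = 7 × 38 + 3, so there are 38 full weeks plus 3 extra days.
Each full week contributes one Monday: 38 so far.
The 3 extra days are Thu, Fri, Sat — none qualify.
Total: 38 + 0 = 38.

38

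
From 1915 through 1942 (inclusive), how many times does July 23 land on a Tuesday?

4

Day of week of July 23 in each year:
1915: Fri, 1916: Sun, 1917: Mon, 1918: Tue ✓, 1919: Wed, 1920: Fri, 1921: Sat, 1922: Sun, 1923: Mon, 1924: Wed, 1925: Thu, 1926: Fri, 1927: Sat, 1928: Mon, 1929: Tue ✓, 1930: Wed, 1931: Thu, 1932: Sat, 1933: Sun, 1934: Mon, 1935: Tue ✓, 1936: Thu, 1937: Fri, 1938: Sat, 1939: Sun, 1940: Tue ✓, 1941: Wed, 1942: Thu
Tuesdays: 1918, 1929, 1935, 1940.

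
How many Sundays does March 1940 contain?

5

Mar 1, 1940 is a Friday.
From Mar 1, 1940 to Mar 31, 1940 is 31 days inclusive.
31 = 7 × 4 + 3, so there are 4 full weeks plus 3 extra days.
Each full week contributes one Sunday: 4 so far.
The 3 extra days are Friday, Saturday, Sunday — 1 of them qualifies.
Total: 4 + 1 = 5.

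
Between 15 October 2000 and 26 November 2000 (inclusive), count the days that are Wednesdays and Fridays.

12

15 October 2000 is a Sunday.
From 15 October 2000 to 26 November 2000 is 43 days inclusive.
43 = 7 × 6 + 1, so there are 6 full weeks plus 1 extra day.
Each full week contributes 2 days from the set (Wed, Fri): 6 × 2 = 12.
The 1 extra day is Sunday — none qualify.
Total: 12 + 0 = 12.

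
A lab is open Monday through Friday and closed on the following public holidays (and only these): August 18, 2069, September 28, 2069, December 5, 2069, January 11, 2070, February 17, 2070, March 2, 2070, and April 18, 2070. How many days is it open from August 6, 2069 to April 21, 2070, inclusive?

182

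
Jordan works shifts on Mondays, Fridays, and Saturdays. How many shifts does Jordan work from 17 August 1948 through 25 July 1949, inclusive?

147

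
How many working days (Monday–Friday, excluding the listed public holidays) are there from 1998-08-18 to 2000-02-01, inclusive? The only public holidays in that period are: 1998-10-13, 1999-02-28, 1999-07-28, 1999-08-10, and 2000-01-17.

1998-08-18 is a Tuesday.
From 1998-08-18 to 2000-02-01 is 533 days inclusive.
533 = 7 × 76 + 1, so there are 76 full weeks plus 1 extra day.
Each full week contributes 5 weekdays (Mon–Fri): 76 × 5 = 380.
The 1 extra day is Tue — 1 of them qualifies.
Total: 380 + 1 = 381.
Holidays: 1998-10-13 (Tue); 1999-02-28 (Sun); 1999-07-28 (Wed); 1999-08-10 (Tue); 2000-01-17 (Mon).
4 of the 5 holidays fall on weekdays; the rest are weekends and were already excluded.
Business days: 381 − 4 = 377.

377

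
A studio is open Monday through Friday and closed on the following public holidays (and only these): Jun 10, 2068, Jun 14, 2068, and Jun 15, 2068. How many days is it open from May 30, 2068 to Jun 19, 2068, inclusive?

May 30, 2068 is a Wednesday.
From May 30, 2068 to Jun 19, 2068 is 21 days inclusive.
21 = 7 × 3, so the span is exactly 3 full weeks.
Each full week contributes 5 weekdays (Mon–Fri): 3 × 5 = 15.
Holidays: Jun 10, 2068 (Sun); Jun 14, 2068 (Thu); Jun 15, 2068 (Fri).
2 of the 3 holidays fall on weekdays; the rest are weekends and were already excluded.
Business days: 15 − 2 = 13.

13 working days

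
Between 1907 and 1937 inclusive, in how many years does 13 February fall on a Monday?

Day of week of February 13 in each year:
1907: Wed, 1908: Thu, 1909: Sat, 1910: Sun, 1911: Mon ✓, 1912: Tue, 1913: Thu, 1914: Fri, 1915: Sat, 1916: Sun, 1917: Tue, 1918: Wed, 1919: Thu, 1920: Fri, 1921: Sun, 1922: Mon ✓, 1923: Tue, 1924: Wed, 1925: Fri, 1926: Sat, 1927: Sun, 1928: Mon ✓, 1929: Wed, 1930: Thu, 1931: Fri, 1932: Sat, 1933: Mon ✓, 1934: Tue, 1935: Wed, 1936: Thu, 1937: Sat
Mondays: 1911, 1922, 1928, 1933.

4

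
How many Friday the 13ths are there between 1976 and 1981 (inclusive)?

11

Friday-the-13ths by year:
1976: Feb, Aug
1977: May
1978: Jan, Oct
1979: Apr, Jul
1980: Jun
1981: Feb, Mar, Nov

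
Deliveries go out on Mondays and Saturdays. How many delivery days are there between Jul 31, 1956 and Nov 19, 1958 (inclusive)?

Jul 31, 1956 is a Tuesday.
The range spans 842 days (inclusive of both endpoints).
842 = 7 × 120 + 2, so there are 120 full weeks plus 2 extra days.
Each full week contributes 2 days from the set (Mon, Sat): 120 × 2 = 240.
The 2 extra days are Tuesday, Wednesday — none qualify.
Total: 240 + 0 = 240.

240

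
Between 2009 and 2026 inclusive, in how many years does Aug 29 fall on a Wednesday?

2

Day of week of August 29 in each year:
2009: Sat, 2010: Sun, 2011: Mon, 2012: Wed ✓, 2013: Thu, 2014: Fri, 2015: Sat, 2016: Mon, 2017: Tue, 2018: Wed ✓, 2019: Thu, 2020: Sat, 2021: Sun, 2022: Mon, 2023: Tue, 2024: Thu, 2025: Fri, 2026: Sat
Wednesdays: 2012, 2018.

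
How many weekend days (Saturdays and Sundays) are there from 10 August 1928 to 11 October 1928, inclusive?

10 August 1928 is a Friday.
The range spans 63 days (inclusive of both endpoints).
63 = 7 × 9, so the span is exactly 9 full weeks.
Each full week contributes 2 weekend days (Sat, Sun): 9 × 2 = 18.
Total: 18.

18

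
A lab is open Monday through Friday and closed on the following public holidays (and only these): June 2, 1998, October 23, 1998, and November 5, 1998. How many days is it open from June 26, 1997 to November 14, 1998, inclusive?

June 26, 1997 is a Thursday.
From June 26, 1997 to November 14, 1998 is 507 days inclusive.
507 = 7 × 72 + 3, so there are 72 full weeks plus 3 extra days.
Each full week contributes 5 weekdays (Mon–Fri): 72 × 5 = 360.
The 3 extra days are Thu, Fri, Sat — 2 of them qualify.
Total: 360 + 2 = 362.
Holidays: June 2, 1998 (Tue); October 23, 1998 (Fri); November 5, 1998 (Thu).
All 3 holidays fall on weekdays, so subtract 3.
Business days: 362 − 3 = 359.

359 working days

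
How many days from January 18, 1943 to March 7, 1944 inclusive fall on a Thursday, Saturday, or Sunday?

177

January 18, 1943 is a Monday.
From January 18, 1943 to March 7, 1944 is 415 days inclusive.
415 = 7 × 59 + 2, so there are 59 full weeks plus 2 extra days.
Each full week contributes 3 days from the set (Thu, Sat, Sun): 59 × 3 = 177.
The 2 extra days are Monday, Tuesday — none qualify.
Total: 177 + 0 = 177.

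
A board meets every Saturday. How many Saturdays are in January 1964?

4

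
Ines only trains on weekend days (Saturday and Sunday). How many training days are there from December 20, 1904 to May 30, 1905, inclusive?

46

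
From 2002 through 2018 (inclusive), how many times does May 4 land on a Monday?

2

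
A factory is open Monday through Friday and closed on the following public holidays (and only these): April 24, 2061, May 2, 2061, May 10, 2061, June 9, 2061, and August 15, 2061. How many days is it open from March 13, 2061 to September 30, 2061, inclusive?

March 13, 2061 is a Sunday.
From March 13, 2061 to September 30, 2061 is 202 days inclusive.
202 = 7 × 28 + 6, so there are 28 full weeks plus 6 extra days.
Each full week contributes 5 weekdays (Mon–Fri): 28 × 5 = 140.
The 6 extra days are Sunday, Monday, Tuesday, Wednesday, Thursday, Friday — 5 of them qualify.
Total: 140 + 5 = 145.
Holidays: April 24, 2061 (Sun); May 2, 2061 (Mon); May 10, 2061 (Tue); June 9, 2061 (Thu); August 15, 2061 (Mon).
4 of the 5 holidays fall on weekdays; the rest are weekends and were already excluded.
Business days: 145 − 4 = 141.

141 working days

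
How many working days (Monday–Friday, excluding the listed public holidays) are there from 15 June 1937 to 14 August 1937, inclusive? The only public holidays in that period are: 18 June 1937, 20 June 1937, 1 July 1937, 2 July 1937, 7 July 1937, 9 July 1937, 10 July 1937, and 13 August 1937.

38

15 June 1937 is a Tuesday.
From 15 June 1937 to 14 August 1937 is 61 days inclusive.
61 = 7 × 8 + 5, so there are 8 full weeks plus 5 extra days.
Each full week contributes 5 weekdays (Mon–Fri): 8 × 5 = 40.
The 5 extra days are Tuesday, Wednesday, Thursday, Friday, Saturday — 4 of them qualify.
Total: 40 + 4 = 44.
Holidays: 18 June 1937 (Fri); 20 June 1937 (Sun); 1 July 1937 (Thu); 2 July 1937 (Fri); 7 July 1937 (Wed); 9 July 1937 (Fri); 10 July 1937 (Sat); 13 August 1937 (Fri).
6 of the 8 holidays fall on weekdays; the rest are weekends and were already excluded.
Business days: 44 − 6 = 38.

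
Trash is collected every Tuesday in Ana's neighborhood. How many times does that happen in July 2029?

5

2029-07-01 is a Sunday.
From 2029-07-01 to 2029-07-31 is 31 days inclusive.
31 = 7 × 4 + 3, so there are 4 full weeks plus 3 extra days.
Each full week contributes one Tuesday: 4 so far.
The 3 extra days are Sun, Mon, Tue — 1 of them qualifies.
Total: 4 + 1 = 5.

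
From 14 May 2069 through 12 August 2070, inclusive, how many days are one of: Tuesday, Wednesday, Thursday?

14 May 2069 is a Tuesday.
The range spans 456 days (inclusive of both endpoints).
456 = 7 × 65 + 1, so there are 65 full weeks plus 1 extra day.
Each full week contributes 3 days from the set (Tue, Wed, Thu): 65 × 3 = 195.
The 1 extra day is Tuesday — 1 of them qualifies.
Total: 195 + 1 = 196.

196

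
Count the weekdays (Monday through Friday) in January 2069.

2069-01-01 is a Tuesday.
That's 31 days from start to end, counting both.
31 = 7 × 4 + 3, so there are 4 full weeks plus 3 extra days.
Each full week contributes 5 weekdays (Mon–Fri): 4 × 5 = 20.
The 3 extra days are Tuesday, Wednesday, Thursday — 3 of them qualify.
Total: 20 + 3 = 23.

23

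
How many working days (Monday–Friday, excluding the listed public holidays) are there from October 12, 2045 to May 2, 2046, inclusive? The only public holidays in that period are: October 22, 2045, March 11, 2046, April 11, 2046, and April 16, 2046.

October 12, 2045 is a Thursday.
The range spans 203 days (inclusive of both endpoints).
203 = 7 × 29, so the span is exactly 29 full weeks.
Each full week contributes 5 weekdays (Mon–Fri): 29 × 5 = 145.
Holidays: October 22, 2045 (Sun); March 11, 2046 (Sun); April 11, 2046 (Wed); April 16, 2046 (Mon).
2 of the 4 holidays fall on weekdays; the rest are weekends and were already excluded.
Business days: 145 − 2 = 143.

143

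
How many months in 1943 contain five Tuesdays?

A month has five Tuesdays exactly when Tuesday falls within its first (length − 28) days.
Jan: 31 days, starts Fri → 5 of Fri, Sat, Sun
Feb: 28 days, starts Mon → 5 of (none)
Mar: 31 days, starts Mon → 5 of Mon, Tue, Wed ✓
Apr: 30 days, starts Thu → 5 of Thu, Fri
May: 31 days, starts Sat → 5 of Sat, Sun, Mon
Jun: 30 days, starts Tue → 5 of Tue, Wed ✓
Jul: 31 days, starts Thu → 5 of Thu, Fri, Sat
Aug: 31 days, starts Sun → 5 of Sun, Mon, Tue ✓
Sep: 30 days, starts Wed → 5 of Wed, Thu
Oct: 31 days, starts Fri → 5 of Fri, Sat, Sun
Nov: 30 days, starts Mon → 5 of Mon, Tue ✓
Dec: 31 days, starts Wed → 5 of Wed, Thu, Fri
Months with five Tuesdays: Mar, Jun, Aug, Nov.

4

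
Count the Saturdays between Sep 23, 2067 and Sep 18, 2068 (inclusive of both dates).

Sep 23, 2067 is a Friday.
The range spans 362 days (inclusive of both endpoints).
362 = 7 × 51 + 5, so there are 51 full weeks plus 5 extra days.
Each full week contributes one Saturday: 51 so far.
The 5 extra days are Friday, Saturday, Sunday, Monday, Tuesday — 1 of them qualifies.
Total: 51 + 1 = 52.

52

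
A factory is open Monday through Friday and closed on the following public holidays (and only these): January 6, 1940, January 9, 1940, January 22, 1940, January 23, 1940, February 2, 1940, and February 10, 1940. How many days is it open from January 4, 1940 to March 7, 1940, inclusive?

42 working days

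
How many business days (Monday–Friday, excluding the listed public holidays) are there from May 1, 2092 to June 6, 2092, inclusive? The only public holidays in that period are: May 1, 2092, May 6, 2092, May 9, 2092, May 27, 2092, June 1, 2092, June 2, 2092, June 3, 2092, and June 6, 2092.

20

May 1, 2092 is a Thursday.
The range spans 37 days (inclusive of both endpoints).
37 = 7 × 5 + 2, so there are 5 full weeks plus 2 extra days.
Each full week contributes 5 weekdays (Mon–Fri): 5 × 5 = 25.
The 2 extra days are Thu, Fri — 2 of them qualify.
Total: 25 + 2 = 27.
Holidays: May 1, 2092 (Thu); May 6, 2092 (Tue); May 9, 2092 (Fri); May 27, 2092 (Tue); June 1, 2092 (Sun); June 2, 2092 (Mon); June 3, 2092 (Tue); June 6, 2092 (Fri).
7 of the 8 holidays fall on weekdays; the rest are weekends and were already excluded.
Business days: 27 − 7 = 20.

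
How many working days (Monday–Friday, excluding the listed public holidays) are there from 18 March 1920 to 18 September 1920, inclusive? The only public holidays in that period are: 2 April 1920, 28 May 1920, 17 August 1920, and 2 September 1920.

18 March 1920 is a Thursday.
That's 185 days from start to end, counting both.
185 = 7 × 26 + 3, so there are 26 full weeks plus 3 extra days.
Each full week contributes 5 weekdays (Mon–Fri): 26 × 5 = 130.
The 3 extra days are Thursday, Friday, Saturday — 2 of them qualify.
Total: 130 + 2 = 132.
Holidays: 2 April 1920 (Fri); 28 May 1920 (Fri); 17 August 1920 (Tue); 2 September 1920 (Thu).
All 4 holidays fall on weekdays, so subtract 4.
Business days: 132 − 4 = 128.

128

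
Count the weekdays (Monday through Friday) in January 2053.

1 January 2053 is a Wednesday.
The range spans 31 days (inclusive of both endpoints).
31 = 7 × 4 + 3, so there are 4 full weeks plus 3 extra days.
Each full week contributes 5 weekdays (Mon–Fri): 4 × 5 = 20.
The 3 extra days are Wednesday, Thursday, Friday — 3 of them qualify.
Total: 20 + 3 = 23.

23 weekdays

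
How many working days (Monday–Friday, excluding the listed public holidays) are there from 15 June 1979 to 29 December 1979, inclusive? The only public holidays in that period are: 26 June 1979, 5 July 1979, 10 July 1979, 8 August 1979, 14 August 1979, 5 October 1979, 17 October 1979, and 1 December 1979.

134 working days

15 June 1979 is a Friday.
That's 198 days from start to end, counting both.
198 = 7 × 28 + 2, so there are 28 full weeks plus 2 extra days.
Each full week contributes 5 weekdays (Mon–Fri): 28 × 5 = 140.
The 2 extra days are Fri, Sat — 1 of them qualifies.
Total: 140 + 1 = 141.
Holidays: 26 June 1979 (Tue); 5 July 1979 (Thu); 10 July 1979 (Tue); 8 August 1979 (Wed); 14 August 1979 (Tue); 5 October 1979 (Fri); 17 October 1979 (Wed); 1 December 1979 (Sat).
7 of the 8 holidays fall on weekdays; the rest are weekends and were already excluded.
Business days: 141 − 7 = 134.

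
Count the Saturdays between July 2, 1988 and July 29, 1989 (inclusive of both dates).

July 2, 1988 is a Saturday.
The range spans 393 days (inclusive of both endpoints).
393 = 7 × 56 + 1, so there are 56 full weeks plus 1 extra day.
Each full week contributes one Saturday: 56 so far.
The 1 extra day is Saturday — 1 of them qualifies.
Total: 56 + 1 = 57.

57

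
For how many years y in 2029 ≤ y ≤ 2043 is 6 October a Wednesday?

2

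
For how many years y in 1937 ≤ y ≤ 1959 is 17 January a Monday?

Day of week of January 17 in each year:
1937: Sun, 1938: Mon ✓, 1939: Tue, 1940: Wed, 1941: Fri, 1942: Sat, 1943: Sun, 1944: Mon ✓, 1945: Wed, 1946: Thu, 1947: Fri, 1948: Sat, 1949: Mon ✓, 1950: Tue, 1951: Wed, 1952: Thu, 1953: Sat, 1954: Sun, 1955: Mon ✓, 1956: Tue, 1957: Thu, 1958: Fri, 1959: Sat
Mondays: 1938, 1944, 1949, 1955.

4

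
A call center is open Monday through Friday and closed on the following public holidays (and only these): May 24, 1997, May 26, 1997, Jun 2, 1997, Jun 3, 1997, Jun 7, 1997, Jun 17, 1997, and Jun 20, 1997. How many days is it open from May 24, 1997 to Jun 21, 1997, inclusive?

May 24, 1997 is a Saturday.
From May 24, 1997 to Jun 21, 1997 is 29 days inclusive.
29 = 7 × 4 + 1, so there are 4 full weeks plus 1 extra day.
Each full week contributes 5 weekdays (Mon–Fri): 4 × 5 = 20.
The 1 extra day is Saturday — none qualify.
Total: 20 + 0 = 20.
Holidays: May 24, 1997 (Sat); May 26, 1997 (Mon); Jun 2, 1997 (Mon); Jun 3, 1997 (Tue); Jun 7, 1997 (Sat); Jun 17, 1997 (Tue); Jun 20, 1997 (Fri).
5 of the 7 holidays fall on weekdays; the rest are weekends and were already excluded.
Business days: 20 − 5 = 15.

15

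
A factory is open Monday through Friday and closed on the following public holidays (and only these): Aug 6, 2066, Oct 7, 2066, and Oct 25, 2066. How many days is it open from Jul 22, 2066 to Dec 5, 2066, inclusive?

Jul 22, 2066 is a Thursday.
That's 137 days from start to end, counting both.
137 = 7 × 19 + 4, so there are 19 full weeks plus 4 extra days.
Each full week contributes 5 weekdays (Mon–Fri): 19 × 5 = 95.
The 4 extra days are Thursday, Friday, Saturday, Sunday — 2 of them qualify.
Total: 95 + 2 = 97.
Holidays: Aug 6, 2066 (Fri); Oct 7, 2066 (Thu); Oct 25, 2066 (Mon).
All 3 holidays fall on weekdays, so subtract 3.
Business days: 97 − 3 = 94.

94 working days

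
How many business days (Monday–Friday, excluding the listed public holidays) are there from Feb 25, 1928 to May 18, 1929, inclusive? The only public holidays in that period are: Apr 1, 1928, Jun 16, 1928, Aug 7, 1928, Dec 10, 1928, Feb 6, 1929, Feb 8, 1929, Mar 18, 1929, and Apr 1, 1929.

Feb 25, 1928 is a Saturday.
That's 449 days from start to end, counting both.
449 = 7 × 64 + 1, so there are 64 full weeks plus 1 extra day.
Each full week contributes 5 weekdays (Mon–Fri): 64 × 5 = 320.
The 1 extra day is Saturday — none qualify.
Total: 320 + 0 = 320.
Holidays: Apr 1, 1928 (Sun); Jun 16, 1928 (Sat); Aug 7, 1928 (Tue); Dec 10, 1928 (Mon); Feb 6, 1929 (Wed); Feb 8, 1929 (Fri); Mar 18, 1929 (Mon); Apr 1, 1929 (Mon).
6 of the 8 holidays fall on weekdays; the rest are weekends and were already excluded.
Business days: 320 − 6 = 314.

314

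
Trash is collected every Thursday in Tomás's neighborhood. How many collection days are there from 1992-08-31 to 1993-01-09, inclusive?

19 Thursdays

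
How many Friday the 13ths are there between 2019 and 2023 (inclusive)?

8

Friday-the-13ths by year:
2019: Sep, Dec
2020: Mar, Nov
2021: Aug
2022: May
2023: Jan, Oct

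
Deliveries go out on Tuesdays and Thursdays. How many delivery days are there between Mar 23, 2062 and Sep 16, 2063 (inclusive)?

Mar 23, 2062 is a Thursday.
That's 543 days from start to end, counting both.
543 = 7 × 77 + 4, so there are 77 full weeks plus 4 extra days.
Each full week contributes 2 days from the set (Tue, Thu): 77 × 2 = 154.
The 4 extra days are Thu, Fri, Sat, Sun — 1 of them qualifies.
Total: 154 + 1 = 155.

155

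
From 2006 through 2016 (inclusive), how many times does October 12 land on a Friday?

Day of week of October 12 in each year:
2006: Thu, 2007: Fri ✓, 2008: Sun, 2009: Mon, 2010: Tue, 2011: Wed, 2012: Fri ✓, 2013: Sat, 2014: Sun, 2015: Mon, 2016: Wed
Fridays: 2007, 2012.

2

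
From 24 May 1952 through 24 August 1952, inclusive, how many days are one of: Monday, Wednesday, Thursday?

39

24 May 1952 is a Saturday.
That's 93 days from start to end, counting both.
93 = 7 × 13 + 2, so there are 13 full weeks plus 2 extra days.
Each full week contributes 3 days from the set (Mon, Wed, Thu): 13 × 3 = 39.
The 2 extra days are Sat, Sun — none qualify.
Total: 39 + 0 = 39.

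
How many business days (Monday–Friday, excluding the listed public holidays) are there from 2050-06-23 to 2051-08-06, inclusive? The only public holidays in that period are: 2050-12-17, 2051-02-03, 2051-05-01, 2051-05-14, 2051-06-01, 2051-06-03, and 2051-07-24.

288 business days

2050-06-23 is a Thursday.
The range spans 410 days (inclusive of both endpoints).
410 = 7 × 58 + 4, so there are 58 full weeks plus 4 extra days.
Each full week contributes 5 weekdays (Mon–Fri): 58 × 5 = 290.
The 4 extra days are Thu, Fri, Sat, Sun — 2 of them qualify.
Total: 290 + 2 = 292.
Holidays: 2050-12-17 (Sat); 2051-02-03 (Fri); 2051-05-01 (Mon); 2051-05-14 (Sun); 2051-06-01 (Thu); 2051-06-03 (Sat); 2051-07-24 (Mon).
4 of the 7 holidays fall on weekdays; the rest are weekends and were already excluded.
Business days: 292 − 4 = 288.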